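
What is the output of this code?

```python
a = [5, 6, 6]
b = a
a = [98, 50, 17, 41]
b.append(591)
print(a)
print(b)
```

Key concept: rebinding vs mutation: a is rebound to a new list, b still points at the original.
Step by step:
`a = [5, 6, 6]` → a = [5, 6, 6]
`b = a` → b = [5, 6, 6] (same object as a)
`a = [98, 50, 17, 41]` → a = [98, 50, 17, 41]
`b.append(591)` → b = [5, 6, 6, 591]
`print(a)` → prints [98, 50, 17, 41]
`print(b)` → prints [5, 6, 6, 591]

Answer:
[98, 50, 17, 41]
[5, 6, 6, 591]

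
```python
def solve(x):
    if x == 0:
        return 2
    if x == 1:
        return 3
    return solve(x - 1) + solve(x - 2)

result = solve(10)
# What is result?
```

Build up from base cases: solve(0)=2, solve(1)=3, solve(2)=5, solve(3)=8, solve(4)=13, solve(5)=21, solve(6)=34, ..., solve(10)=233

Answer: 233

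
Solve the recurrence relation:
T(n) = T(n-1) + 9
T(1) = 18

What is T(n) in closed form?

Unrolling: T(n) = T(1) + 9·(n-1) = 18 + 9(n-1) = 9n + 9.

Answer: T(n) = 9n + 9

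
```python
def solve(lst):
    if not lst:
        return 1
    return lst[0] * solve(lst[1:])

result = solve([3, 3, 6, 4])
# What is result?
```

Product over [3, 3, 6, 4] = 3 * 3 * 6 * 4 = 216

Answer: 216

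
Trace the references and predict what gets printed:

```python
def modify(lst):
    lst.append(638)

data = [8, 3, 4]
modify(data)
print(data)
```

Key concept: function modifies passed list.
Step by step:
`data = [8, 3, 4]` → data = [8, 3, 4]
`modify(data)` → data = [8, 3, 4, 638]
`print(data)` → prints [8, 3, 4, 638]

Answer: [8, 3, 4, 638]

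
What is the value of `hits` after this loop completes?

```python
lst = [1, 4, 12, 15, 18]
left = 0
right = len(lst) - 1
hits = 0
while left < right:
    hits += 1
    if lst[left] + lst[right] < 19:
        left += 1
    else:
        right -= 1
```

Steps to find pair summing to 19
`hits` takes the values: 0 → 1 → 2 → 3 → 4

Answer: 4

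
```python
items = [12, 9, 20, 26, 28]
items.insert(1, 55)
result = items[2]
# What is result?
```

Trace:
`items = [12, 9, 20, 26, 28]` → items = [12, 9, 20, 26, 28]
`items.insert(1, 55)` → items = [12, 55, 9, 20, 26, 28]
`result = items[2]` → result = 9
So result = 9

Answer: 9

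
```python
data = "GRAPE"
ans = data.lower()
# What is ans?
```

Trace:
`data = "GRAPE"` → data = 'GRAPE'
`ans = data.lower()` → ans = 'grape'
So ans = 'grape'

Answer: 'grape'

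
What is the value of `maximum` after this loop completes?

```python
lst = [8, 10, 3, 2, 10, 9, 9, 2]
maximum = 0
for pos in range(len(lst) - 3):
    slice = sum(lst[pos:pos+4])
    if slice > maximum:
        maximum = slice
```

Max sum of 4-element window in [8, 10, 3, 2, 10, 9, 9, 2]
`maximum` takes the values: 0 → 23 → 25 → 30

Answer: 30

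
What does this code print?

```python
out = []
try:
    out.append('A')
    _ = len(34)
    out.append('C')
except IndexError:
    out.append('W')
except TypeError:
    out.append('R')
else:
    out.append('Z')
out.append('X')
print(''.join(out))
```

Execution trace: 'A' (try body) → 'R' (except TypeError) → 'X' (after the try/except). Output: ARX

Answer: ARX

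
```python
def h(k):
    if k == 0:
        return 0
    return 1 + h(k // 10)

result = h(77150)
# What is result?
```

Count of digits of 77150: 5

Answer: 5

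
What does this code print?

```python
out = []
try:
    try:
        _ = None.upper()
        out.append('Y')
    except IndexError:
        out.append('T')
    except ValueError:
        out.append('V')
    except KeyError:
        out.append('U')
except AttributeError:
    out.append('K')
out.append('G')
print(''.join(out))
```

Execution trace: 'K' (outer except AttributeError) → 'G' (after the try/except). Output: KG

Answer: KG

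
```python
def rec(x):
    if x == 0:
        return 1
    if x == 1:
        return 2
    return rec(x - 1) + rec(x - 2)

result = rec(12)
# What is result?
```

Build up from base cases: rec(0)=1, rec(1)=2, rec(2)=3, rec(3)=5, rec(4)=8, rec(5)=13, rec(6)=21, ..., rec(12)=377

Answer: 377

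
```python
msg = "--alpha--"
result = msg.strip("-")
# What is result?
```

Trace:
`msg = "--alpha--"` → msg = '--alpha--'
`result = msg.strip("-")` → result = 'alpha'
So result = 'alpha'

Answer: 'alpha'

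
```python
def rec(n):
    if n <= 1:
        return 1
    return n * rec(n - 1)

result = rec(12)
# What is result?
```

rec(12) = 12 * 11 * 10 * 9 * 8 * 7 * 6 * 5 * 4 * 3 * 2 * 1 = 479001600

Answer: 479001600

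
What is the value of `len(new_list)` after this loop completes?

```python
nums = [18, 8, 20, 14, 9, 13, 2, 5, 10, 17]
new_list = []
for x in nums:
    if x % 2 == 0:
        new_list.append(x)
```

Count even numbers in [18, 8, 20, 14, 9, 13, 2, 5, 10, 17]
`new_list` takes the values: [] → [18] → [18, 8] → [18, 8, 20] → [18, 8, 20, 14] → [18, 8, 20, 14, 2] → [18, 8, 20, 14, 2, 10]
So `len(new_list)` = 6

Answer: 6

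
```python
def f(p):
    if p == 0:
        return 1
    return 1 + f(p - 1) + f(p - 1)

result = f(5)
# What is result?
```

f(p) = 1 + 2·f(p-1), f(0)=1. Closed form: (1+1)·2^5 - 1 = 63.

Answer: 63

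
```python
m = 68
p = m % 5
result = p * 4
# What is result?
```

Trace:
`m = 68` → m = 68
`p = m % 5` → p = 3
`result = p * 4` → result = 12
So result = 12

Answer: 12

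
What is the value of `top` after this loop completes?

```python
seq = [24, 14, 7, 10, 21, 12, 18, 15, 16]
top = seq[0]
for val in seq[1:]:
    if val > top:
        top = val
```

Maximum of [24, 14, 7, 10, 21, 12, 18, 15, 16]
`top` takes the values: 24

Answer: 24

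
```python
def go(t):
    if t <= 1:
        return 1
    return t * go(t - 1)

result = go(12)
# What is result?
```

go(12) = 12 * 11 * 10 * 9 * 8 * 7 * 6 * 5 * 4 * 3 * 2 * 1 = 479001600

Answer: 479001600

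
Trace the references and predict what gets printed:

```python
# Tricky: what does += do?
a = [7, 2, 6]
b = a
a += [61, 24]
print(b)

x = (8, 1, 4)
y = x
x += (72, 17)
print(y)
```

Key concept: += behavior differs for mutable vs immutable.
Step by step:
`a = [7, 2, 6]` → a = [7, 2, 6]
`b = a` → b = [7, 2, 6] (same object as a)
`a += [61, 24]` → a = [7, 2, 6, 61, 24] (same object as b); b = [7, 2, 6, 61, 24] (same object as a)
`print(b)` → prints [7, 2, 6, 61, 24]
`x = (8, 1, 4)` → x = (8, 1, 4)
`y = x` → y = (8, 1, 4)
`x += (72, 17)` → x = (8, 1, 4, 72, 17)
`print(y)` → prints (8, 1, 4)

Answer:
[7, 2, 6, 61, 24]
(8, 1, 4)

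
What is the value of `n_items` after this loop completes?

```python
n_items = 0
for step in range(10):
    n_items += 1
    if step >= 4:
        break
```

Loop breaks when step reaches 4, n_items is 5
`n_items` takes the values: 0 → 1 → 2 → 3 → 4 → 5

Answer: 5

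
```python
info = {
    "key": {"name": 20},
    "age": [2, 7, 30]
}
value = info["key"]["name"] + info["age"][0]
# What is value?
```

Trace:
`info = { ...` → info = {'key': {'name': 20}, 'age': [2, 7, 30]}
`value = info["key"]["name"] + info["age"][0]` → value = 22
So value = 22

Answer: 22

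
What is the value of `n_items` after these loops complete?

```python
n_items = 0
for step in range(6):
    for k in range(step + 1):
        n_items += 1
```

Triangle: 1 + 2 + ... + 6
`n_items` takes the values: 0 → 1 → 2 → 3 → 4 → 5 → 6 → 7 → 8 → 9 → 10 → 11 → 12 → 13 → 14 → 15 → 16 → 17 → 18 → 19 → 20 → 21

Answer: 21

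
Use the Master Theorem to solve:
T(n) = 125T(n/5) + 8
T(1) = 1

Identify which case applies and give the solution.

a=125, b=5, f(n)=8. log_5(125) = 3. Since c=0 < 3, Case 1 applies: T(n) = Θ(n^log_b(a)) = O(n^3).

Answer: O(n^3) - Case 1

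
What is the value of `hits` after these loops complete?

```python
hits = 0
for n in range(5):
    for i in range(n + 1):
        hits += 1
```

Triangle: 1 + 2 + ... + 5
`hits` takes the values: 0 → 1 → 2 → 3 → 4 → 5 → 6 → 7 → 8 → 9 → 10 → 11 → 12 → 13 → 14 → 15

Answer: 15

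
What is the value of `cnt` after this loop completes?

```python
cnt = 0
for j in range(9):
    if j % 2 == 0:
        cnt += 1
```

Count numbers divisible by 2 in range(9)
`cnt` takes the values: 0 → 1 → 2 → 3 → 4 → 5

Answer: 5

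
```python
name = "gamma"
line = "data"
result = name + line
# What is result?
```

Trace:
`name = "gamma"` → name = 'gamma'
`line = "data"` → line = 'data'
`result = name + line` → result = 'gammadata'
So result = 'gammadata'

Answer: 'gammadata'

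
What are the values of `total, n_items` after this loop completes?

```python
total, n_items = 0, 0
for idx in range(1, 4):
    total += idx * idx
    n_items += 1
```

Sum of squares and count
`total, n_items` takes the values: (0, 0) → (1, 0) → (1, 1) → (5, 1) → (5, 2) → (14, 2) → (14, 3)

Answer: 14, 3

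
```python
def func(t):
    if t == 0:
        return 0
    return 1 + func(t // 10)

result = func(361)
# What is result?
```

Count of digits of 361: 3

Answer: 3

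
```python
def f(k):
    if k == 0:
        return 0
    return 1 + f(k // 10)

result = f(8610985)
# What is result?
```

Count of digits of 8610985: 7

Answer: 7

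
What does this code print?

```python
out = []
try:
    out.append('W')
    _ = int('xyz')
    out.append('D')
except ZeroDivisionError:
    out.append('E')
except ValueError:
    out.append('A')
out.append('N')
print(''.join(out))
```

Execution trace: 'W' (try body) → 'A' (except ValueError) → 'N' (after the try/except). Output: WAN

Answer: WAN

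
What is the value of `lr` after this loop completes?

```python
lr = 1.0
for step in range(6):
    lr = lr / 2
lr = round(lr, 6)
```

Halving LR 6 times: 1 / 2^6
`lr` takes the values: 1.0 → 0.5 → 0.25 → 0.125 → 0.0625 → 0.03125 → 0.015625

Answer: 0.015625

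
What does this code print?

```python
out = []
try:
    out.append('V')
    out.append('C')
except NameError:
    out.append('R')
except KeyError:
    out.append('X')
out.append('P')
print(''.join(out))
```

Execution trace: 'V' (try body) → 'C' (try body, no exception) → 'P' (after the try/except). Output: VCP

Answer: VCP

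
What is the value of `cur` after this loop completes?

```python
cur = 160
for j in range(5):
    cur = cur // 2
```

Halve 5 times: 160 // 2^5 = 5
`cur` takes the values: 160 → 80 → 40 → 20 → 10 → 5

Answer: 5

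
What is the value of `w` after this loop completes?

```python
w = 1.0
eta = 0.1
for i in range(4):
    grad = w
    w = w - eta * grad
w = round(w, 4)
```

Gradient descent: w = 1.0 * (1 - 0.1)^4
`w` takes the values: 1.0 → 0.9 → 0.81 → 0.729 → 0.6561

Answer: 0.6561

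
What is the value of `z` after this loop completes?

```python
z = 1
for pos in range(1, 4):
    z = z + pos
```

Start at 1, add 1 through 3
`z` takes the values: 1 → 2 → 4 → 7

Answer: 7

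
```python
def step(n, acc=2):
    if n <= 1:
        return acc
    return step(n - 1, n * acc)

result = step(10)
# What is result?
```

Accumulator trace (n, acc): (10, 2) -> (9, 20) -> (8, 180) -> (7, 1440) -> (6, 10080) -> (5, 60480) -> (4, 302400) -> (3, 1209600) -> (2, 3628800) -> (1, 7257600) -> return 7257600

Answer: 7257600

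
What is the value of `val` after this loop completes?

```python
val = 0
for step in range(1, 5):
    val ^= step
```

XOR of 1 to 4
`val` takes the values: 0 → 1 → 3 → 0 → 4

Answer: 4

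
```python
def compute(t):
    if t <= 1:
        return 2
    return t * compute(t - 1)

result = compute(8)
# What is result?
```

compute(8) = 8 * 7 * 6 * 5 * 4 * 3 * 2 * 2 = 80640

Answer: 80640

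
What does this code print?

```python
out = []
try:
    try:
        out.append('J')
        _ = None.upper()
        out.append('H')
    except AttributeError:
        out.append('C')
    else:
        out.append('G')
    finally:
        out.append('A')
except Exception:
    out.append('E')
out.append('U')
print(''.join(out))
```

Execution trace: 'J' (inner try body) → 'C' (inner except AttributeError) → 'A' (inner finally) → 'U' (after the try/except). Output: JCAU

Answer: JCAU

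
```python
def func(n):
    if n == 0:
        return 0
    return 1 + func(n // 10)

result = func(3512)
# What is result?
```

Count of digits of 3512: 4

Answer: 4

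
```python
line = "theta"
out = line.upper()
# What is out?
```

Trace:
`line = "theta"` → line = 'theta'
`out = line.upper()` → out = 'THETA'
So out = 'THETA'

Answer: 'THETA'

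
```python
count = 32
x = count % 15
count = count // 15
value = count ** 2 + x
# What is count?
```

Trace:
`count = 32` → count = 32
`x = count % 15` → x = 2
`count = count // 15` → count = 2
`value = count ** 2 + x` → value = 6
So count = 2

Answer: 2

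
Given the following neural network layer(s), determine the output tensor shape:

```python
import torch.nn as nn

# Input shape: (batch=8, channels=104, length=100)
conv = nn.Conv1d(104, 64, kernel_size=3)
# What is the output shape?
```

Input: (8, 104, 100) -> Output: (8, 64, 98)

Answer: (8, 64, 98)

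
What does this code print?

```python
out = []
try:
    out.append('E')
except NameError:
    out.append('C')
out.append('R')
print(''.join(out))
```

Execution trace: 'E' (try body, no exception) → 'R' (after the try/except). Output: ER

Answer: ER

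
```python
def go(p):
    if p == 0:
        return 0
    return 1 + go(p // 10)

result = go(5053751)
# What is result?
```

Count of digits of 5053751: 7

Answer: 7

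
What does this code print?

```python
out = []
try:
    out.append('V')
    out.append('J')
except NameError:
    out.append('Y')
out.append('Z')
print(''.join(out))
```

Execution trace: 'V' (try body) → 'J' (try body, no exception) → 'Z' (after the try/except). Output: VJZ

Answer: VJZ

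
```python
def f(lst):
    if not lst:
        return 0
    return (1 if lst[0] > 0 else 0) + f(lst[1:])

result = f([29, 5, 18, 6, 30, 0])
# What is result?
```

Count of positive elements in [29, 5, 18, 6, 30, 0] = 5

Answer: 5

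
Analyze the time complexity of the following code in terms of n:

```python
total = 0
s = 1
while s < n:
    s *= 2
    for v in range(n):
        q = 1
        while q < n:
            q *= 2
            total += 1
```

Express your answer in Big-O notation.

Each loop level contributes: log n × n × log n. Multiplying the contributions gives O(n log² n).

Answer: O(n log² n)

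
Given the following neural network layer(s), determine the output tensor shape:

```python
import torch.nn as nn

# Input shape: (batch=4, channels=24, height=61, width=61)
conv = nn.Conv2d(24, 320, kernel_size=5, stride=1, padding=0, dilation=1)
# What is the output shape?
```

Input: (4, 24, 61, 61) -> Output: (4, 320, 57, 57)

Answer: (4, 320, 57, 57)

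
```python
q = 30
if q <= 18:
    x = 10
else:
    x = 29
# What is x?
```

Trace:
`q = 30` → q = 30
`if q <= 18: ...` → q <= 18 is False, take else branch → x = 29
So x = 29

Answer: 29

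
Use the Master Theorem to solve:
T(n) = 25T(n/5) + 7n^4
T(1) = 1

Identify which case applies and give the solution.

a=25, b=5, f(n)=7n^4. log_5(25) = 2. Since c=4 > 2 and the regularity condition holds (25(n/5)^4 = (25/5^4)n^4 with 25/5^4 < 1), Case 3 applies: T(n) = Θ(f(n)) = O(n^4).

Answer: O(n^4) - Case 3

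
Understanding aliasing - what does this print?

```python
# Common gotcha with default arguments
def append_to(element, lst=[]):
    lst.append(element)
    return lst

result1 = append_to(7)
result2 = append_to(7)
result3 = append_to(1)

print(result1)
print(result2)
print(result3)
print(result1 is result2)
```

Key concept: mutable default argument gotcha.
Step by step:
`result1 = append_to(7)` → result1 = [7]
`result2 = append_to(7)` → result1 = [7, 7] (same object as result2); result2 = [7, 7] (same object as result1)
`result3 = append_to(1)` → result1 = [7, 7, 1] (same object as result2, result3); result2 = [7, 7, 1] (same object as result1, result3); result3 = [7, 7, 1] (same object as result1, result2)
`print(result1)` → prints [7, 7, 1]
`print(result2)` → prints [7, 7, 1]
`print(result3)` → prints [7, 7, 1]
`print(result1 is result2)` → prints True

Answer:
[7, 7, 1]
[7, 7, 1]
[7, 7, 1]
True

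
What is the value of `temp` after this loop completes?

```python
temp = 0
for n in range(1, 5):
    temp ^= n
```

XOR of 1 to 4
`temp` takes the values: 0 → 1 → 3 → 0 → 4

Answer: 4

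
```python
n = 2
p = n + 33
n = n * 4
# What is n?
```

Trace:
`n = 2` → n = 2
`p = n + 33` → p = 35
`n = n * 4` → n = 8
So n = 8

Answer: 8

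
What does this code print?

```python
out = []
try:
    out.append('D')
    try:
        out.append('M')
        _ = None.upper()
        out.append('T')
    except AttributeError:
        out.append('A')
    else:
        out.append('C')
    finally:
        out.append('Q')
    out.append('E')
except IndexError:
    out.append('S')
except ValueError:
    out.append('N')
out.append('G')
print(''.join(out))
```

Execution trace: 'D' (try body) → 'M' (inner try body) → 'A' (inner except AttributeError) → 'Q' (inner finally) → 'E' (try body, no exception) → 'G' (after the try/except). Output: DMAQEG

Answer: DMAQEG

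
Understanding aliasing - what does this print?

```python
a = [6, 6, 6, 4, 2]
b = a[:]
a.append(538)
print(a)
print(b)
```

Key concept: slice [:] creates copy.
Step by step:
`a = [6, 6, 6, 4, 2]` → a = [6, 6, 6, 4, 2]
`b = a[:]` → b = [6, 6, 6, 4, 2]
`a.append(538)` → a = [6, 6, 6, 4, 2, 538]
`print(a)` → prints [6, 6, 6, 4, 2, 538]
`print(b)` → prints [6, 6, 6, 4, 2]

Answer:
[6, 6, 6, 4, 2, 538]
[6, 6, 6, 4, 2]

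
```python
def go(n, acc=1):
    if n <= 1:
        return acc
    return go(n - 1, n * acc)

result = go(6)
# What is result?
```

Accumulator trace (n, acc): (6, 1) -> (5, 6) -> (4, 30) -> (3, 120) -> (2, 360) -> (1, 720) -> return 720

Answer: 720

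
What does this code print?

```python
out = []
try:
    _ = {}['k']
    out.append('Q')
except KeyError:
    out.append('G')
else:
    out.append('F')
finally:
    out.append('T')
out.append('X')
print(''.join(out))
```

Execution trace: 'G' (except KeyError) → 'T' (finally) → 'X' (after the try/except). Output: GTX

Answer: GTX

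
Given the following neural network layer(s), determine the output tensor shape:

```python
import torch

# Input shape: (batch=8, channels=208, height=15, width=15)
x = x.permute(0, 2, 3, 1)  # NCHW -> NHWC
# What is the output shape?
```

Input: (8, 208, 15, 15) -> Output: (8, 15, 15, 208)

Answer: (8, 15, 15, 208)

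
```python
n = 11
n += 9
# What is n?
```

Trace:
`n = 11` → n = 11
`n += 9` → n = 20
So n = 20

Answer: 20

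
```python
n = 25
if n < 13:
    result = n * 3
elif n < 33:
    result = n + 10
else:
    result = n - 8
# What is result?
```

Trace:
`n = 25` → n = 25
`if n < 13: ...` → n < 13 is False, n < 33 is True → result = 35
So result = 35

Answer: 35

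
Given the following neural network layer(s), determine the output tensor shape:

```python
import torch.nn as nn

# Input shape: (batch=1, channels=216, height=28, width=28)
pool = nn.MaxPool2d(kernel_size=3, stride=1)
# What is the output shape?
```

Input: (1, 216, 28, 28) -> Output: (1, 216, 26, 26)

Answer: (1, 216, 26, 26)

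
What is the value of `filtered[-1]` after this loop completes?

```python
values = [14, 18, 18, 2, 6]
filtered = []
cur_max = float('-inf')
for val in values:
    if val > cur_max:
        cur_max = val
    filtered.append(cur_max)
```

Running max ends at 18
`filtered` takes the values: [] → [14] → [14, 18] → [14, 18, 18] → [14, 18, 18, 18] → [14, 18, 18, 18, 18]
So `filtered[-1]` = 18

Answer: 18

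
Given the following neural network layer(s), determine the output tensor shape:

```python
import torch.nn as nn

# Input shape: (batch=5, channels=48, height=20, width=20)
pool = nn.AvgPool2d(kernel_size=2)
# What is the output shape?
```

Input: (5, 48, 20, 20) -> Output: (5, 48, 10, 10)

Answer: (5, 48, 10, 10)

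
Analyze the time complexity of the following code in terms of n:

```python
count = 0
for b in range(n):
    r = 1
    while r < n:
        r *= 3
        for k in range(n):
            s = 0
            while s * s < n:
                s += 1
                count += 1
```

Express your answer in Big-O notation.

Each loop level contributes: n × log n × n × √n. Multiplying the contributions gives O(n^2√n log n).

Answer: O(n^2√n log n)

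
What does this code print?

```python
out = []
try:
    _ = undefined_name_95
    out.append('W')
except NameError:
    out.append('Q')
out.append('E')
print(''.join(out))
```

Execution trace: 'Q' (except NameError) → 'E' (after the try/except). Output: QE

Answer: QE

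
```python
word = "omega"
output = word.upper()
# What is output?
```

Trace:
`word = "omega"` → word = 'omega'
`output = word.upper()` → output = 'OMEGA'
So output = 'OMEGA'

Answer: 'OMEGA'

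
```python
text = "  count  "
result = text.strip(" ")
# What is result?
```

Trace:
`text = "  count  "` → text = '  count  '
`result = text.strip(" ")` → result = 'count'
So result = 'count'

Answer: 'count'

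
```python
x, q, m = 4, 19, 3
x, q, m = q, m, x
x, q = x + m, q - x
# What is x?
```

Trace:
`x, q, m = 4, 19, 3` → x = 4; q = 19; m = 3
`x, q, m = q, m, x` → x = 19; q = 3; m = 4
`x, q = x + m, q - x` → x = 23; q = -16
So x = 23

Answer: 23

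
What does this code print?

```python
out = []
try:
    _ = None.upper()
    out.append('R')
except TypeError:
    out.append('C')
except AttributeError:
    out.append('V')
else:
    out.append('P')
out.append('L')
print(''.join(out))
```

Execution trace: 'V' (except AttributeError) → 'L' (after the try/except). Output: VL

Answer: VL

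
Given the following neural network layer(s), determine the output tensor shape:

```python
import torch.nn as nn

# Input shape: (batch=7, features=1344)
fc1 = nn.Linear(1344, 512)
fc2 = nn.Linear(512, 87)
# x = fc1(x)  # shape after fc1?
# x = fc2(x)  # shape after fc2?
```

Input: (7, 1344) -> after fc1: (7, 512) -> Output: (7, 87)

Answer: (7, 87)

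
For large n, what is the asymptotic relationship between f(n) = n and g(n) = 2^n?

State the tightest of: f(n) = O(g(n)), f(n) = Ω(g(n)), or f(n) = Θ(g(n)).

n vs 2^n: f(n) = O(g(n)) but not Ω(g(n)) — 2^n grows strictly faster than n.

Answer: f(n) = O(g(n)) but not Ω(g(n)) — 2^n grows strictly faster than n.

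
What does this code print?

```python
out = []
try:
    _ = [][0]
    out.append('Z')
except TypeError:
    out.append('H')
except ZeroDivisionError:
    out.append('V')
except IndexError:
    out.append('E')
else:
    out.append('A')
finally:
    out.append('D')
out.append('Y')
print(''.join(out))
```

Execution trace: 'E' (except IndexError) → 'D' (finally) → 'Y' (after the try/except). Output: EDY

Answer: EDY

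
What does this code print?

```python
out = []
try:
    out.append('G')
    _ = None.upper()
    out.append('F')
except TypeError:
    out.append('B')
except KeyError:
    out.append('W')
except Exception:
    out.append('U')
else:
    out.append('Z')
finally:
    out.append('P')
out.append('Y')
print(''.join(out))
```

Execution trace: 'G' (try body) → 'U' (except Exception) → 'P' (finally) → 'Y' (after the try/except). Output: GUPY

Answer: GUPY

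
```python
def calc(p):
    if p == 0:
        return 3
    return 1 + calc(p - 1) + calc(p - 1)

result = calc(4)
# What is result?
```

calc(p) = 1 + 2·calc(p-1), calc(0)=3. Closed form: (3+1)·2^4 - 1 = 63.

Answer: 63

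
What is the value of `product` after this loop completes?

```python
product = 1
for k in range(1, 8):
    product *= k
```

7! = 5040
`product` takes the values: 1 → 2 → 6 → 24 → 120 → 720 → 5040

Answer: 5040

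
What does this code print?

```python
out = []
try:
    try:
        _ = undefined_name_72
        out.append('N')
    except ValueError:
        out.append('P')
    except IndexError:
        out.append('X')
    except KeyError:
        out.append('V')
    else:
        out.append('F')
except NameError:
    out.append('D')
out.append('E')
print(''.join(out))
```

Execution trace: 'D' (outer except NameError) → 'E' (after the try/except). Output: DE

Answer: DE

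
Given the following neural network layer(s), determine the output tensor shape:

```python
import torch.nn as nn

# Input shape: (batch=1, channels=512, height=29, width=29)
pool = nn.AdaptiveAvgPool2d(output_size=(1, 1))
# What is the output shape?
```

Input: (1, 512, 29, 29) -> Output: (1, 512, 1, 1)

Answer: (1, 512, 1, 1)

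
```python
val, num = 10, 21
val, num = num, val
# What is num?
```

Trace:
`val, num = 10, 21` → val = 10; num = 21
`val, num = num, val` → val = 21; num = 10
So num = 10

Answer: 10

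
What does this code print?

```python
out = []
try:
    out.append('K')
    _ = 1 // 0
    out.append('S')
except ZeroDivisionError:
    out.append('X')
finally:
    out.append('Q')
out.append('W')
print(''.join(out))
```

Execution trace: 'K' (try body) → 'X' (except ZeroDivisionError) → 'Q' (finally) → 'W' (after the try/except). Output: KXQW

Answer: KXQW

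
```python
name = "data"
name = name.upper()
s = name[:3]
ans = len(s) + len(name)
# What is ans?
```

Trace:
`name = "data"` → name = 'data'
`name = name.upper()` → name = 'DATA'
`s = name[:3]` → s = 'DAT'
`ans = len(s) + len(name)` → ans = 7
So ans = 7

Answer: 7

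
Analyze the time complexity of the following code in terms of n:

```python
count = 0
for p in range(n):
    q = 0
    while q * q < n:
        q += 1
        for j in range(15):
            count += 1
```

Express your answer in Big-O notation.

Each loop level contributes: n × √n × 1. Multiplying the contributions gives O(n√n).

Answer: O(n√n)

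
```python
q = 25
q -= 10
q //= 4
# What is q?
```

Trace:
`q = 25` → q = 25
`q -= 10` → q = 15
`q //= 4` → q = 3
So q = 3

Answer: 3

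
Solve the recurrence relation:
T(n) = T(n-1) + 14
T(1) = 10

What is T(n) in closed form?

Unrolling: T(n) = T(1) + 14·(n-1) = 10 + 14(n-1) = 14n - 4.

Answer: T(n) = 14n - 4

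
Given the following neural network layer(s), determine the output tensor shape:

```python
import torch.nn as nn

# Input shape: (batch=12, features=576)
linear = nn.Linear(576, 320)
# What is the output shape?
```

Input: (12, 576) -> Output: (12, 320)

Answer: (12, 320)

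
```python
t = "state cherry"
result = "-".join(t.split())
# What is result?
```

Trace:
`t = "state cherry"` → t = 'state cherry'
`result = "-".join(t.split())` → result = 'state-cherry'
So result = 'state-cherry'

Answer: 'state-cherry'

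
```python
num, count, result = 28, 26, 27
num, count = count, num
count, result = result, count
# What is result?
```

Trace:
`num, count, result = 28, 26, 27` → num = 28; count = 26; result = 27
`num, count = count, num` → num = 26; count = 28
`count, result = result, count` → count = 27; result = 28
So result = 28

Answer: 28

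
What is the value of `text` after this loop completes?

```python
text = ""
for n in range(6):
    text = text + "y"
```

Repeat 'y' 6 times
`text` takes the values: "" → "y" → "yy" → "yyy" → "yyyy" → "yyyyy" → "yyyyyy"

Answer: "yyyyyy"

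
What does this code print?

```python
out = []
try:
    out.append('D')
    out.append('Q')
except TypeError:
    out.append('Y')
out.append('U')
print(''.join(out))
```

Execution trace: 'D' (try body) → 'Q' (try body, no exception) → 'U' (after the try/except). Output: DQU

Answer: DQU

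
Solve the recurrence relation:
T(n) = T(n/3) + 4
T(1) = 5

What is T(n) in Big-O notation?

Each step divides n by 3 and adds 4. After log_3(n) steps we reach T(1)=5. So T(n) = 4·log_3(n) + 5 = O(log n).

Answer: O(log n)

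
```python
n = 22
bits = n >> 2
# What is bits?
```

Trace:
`n = 22` → n = 22
`bits = n >> 2` → bits = 5
So bits = 5

Answer: 5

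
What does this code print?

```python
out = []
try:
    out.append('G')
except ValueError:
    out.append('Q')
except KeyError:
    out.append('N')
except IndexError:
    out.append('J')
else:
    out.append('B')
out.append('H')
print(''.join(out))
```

Execution trace: 'G' (try body, no exception) → 'B' (else) → 'H' (after the try/except). Output: GBH

Answer: GBH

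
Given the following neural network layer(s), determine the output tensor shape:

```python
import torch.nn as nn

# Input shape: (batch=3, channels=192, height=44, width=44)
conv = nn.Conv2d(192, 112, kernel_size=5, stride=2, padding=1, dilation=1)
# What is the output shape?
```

Input: (3, 192, 44, 44) -> Output: (3, 112, 21, 21)

Answer: (3, 112, 21, 21)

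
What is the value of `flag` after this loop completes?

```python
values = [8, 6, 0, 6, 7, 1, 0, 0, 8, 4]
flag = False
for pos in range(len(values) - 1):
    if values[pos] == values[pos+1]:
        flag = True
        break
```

Check consecutive duplicates in [8, 6, 0, 6, 7, 1, 0, 0, 8, 4]
`flag` takes the values: False → True

Answer: True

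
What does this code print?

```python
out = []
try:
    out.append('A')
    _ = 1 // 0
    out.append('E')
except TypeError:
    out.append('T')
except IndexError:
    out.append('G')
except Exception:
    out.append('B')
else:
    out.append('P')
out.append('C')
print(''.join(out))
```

Execution trace: 'A' (try body) → 'B' (except Exception) → 'C' (after the try/except). Output: ABC

Answer: ABC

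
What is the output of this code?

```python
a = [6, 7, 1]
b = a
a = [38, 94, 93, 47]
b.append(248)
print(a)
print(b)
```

Key concept: rebinding vs mutation: a is rebound to a new list, b still points at the original.
Step by step:
`a = [6, 7, 1]` → a = [6, 7, 1]
`b = a` → b = [6, 7, 1] (same object as a)
`a = [38, 94, 93, 47]` → a = [38, 94, 93, 47]
`b.append(248)` → b = [6, 7, 1, 248]
`print(a)` → prints [38, 94, 93, 47]
`print(b)` → prints [6, 7, 1, 248]

Answer:
[38, 94, 93, 47]
[6, 7, 1, 248]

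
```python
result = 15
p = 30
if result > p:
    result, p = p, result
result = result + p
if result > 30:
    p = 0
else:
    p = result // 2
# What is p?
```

Trace:
`result = 15` → result = 15
`p = 30` → p = 30
`if result > p: ...` → result > p is False → no variable changes
`result = result + p` → result = 45
`if result > 30: ...` → result > 30 is True → p = 0
So p = 0

Answer: 0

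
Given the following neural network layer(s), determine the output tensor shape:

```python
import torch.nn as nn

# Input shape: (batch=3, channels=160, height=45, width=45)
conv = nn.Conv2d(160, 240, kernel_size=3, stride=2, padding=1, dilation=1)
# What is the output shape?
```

Input: (3, 160, 45, 45) -> Output: (3, 240, 23, 23)

Answer: (3, 240, 23, 23)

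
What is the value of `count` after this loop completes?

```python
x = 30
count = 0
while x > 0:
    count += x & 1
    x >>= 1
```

Count set bits in 30 (binary: 0b11110)
`count` takes the values: 0 → 1 → 2 → 3 → 4

Answer: 4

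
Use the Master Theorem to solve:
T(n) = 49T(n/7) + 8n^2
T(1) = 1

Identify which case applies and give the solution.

a=49, b=7, f(n)=8n^2. log_7(49) = 2. Since c=2 = 2, Case 2 applies: T(n) = Θ(n^log_b(a) · log n) = O(n^2 log n).

Answer: O(n^2 log n) - Case 2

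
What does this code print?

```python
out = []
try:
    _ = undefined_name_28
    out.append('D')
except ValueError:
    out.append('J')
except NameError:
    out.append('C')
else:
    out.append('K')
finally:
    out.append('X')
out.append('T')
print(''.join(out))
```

Execution trace: 'C' (except NameError) → 'X' (finally) → 'T' (after the try/except). Output: CXT

Answer: CXT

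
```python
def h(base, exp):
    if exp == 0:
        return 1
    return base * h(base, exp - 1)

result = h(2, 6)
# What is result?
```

h(2, 6) = 2 * 2 * 2 * 2 * 2 * 2 = 64

Answer: 64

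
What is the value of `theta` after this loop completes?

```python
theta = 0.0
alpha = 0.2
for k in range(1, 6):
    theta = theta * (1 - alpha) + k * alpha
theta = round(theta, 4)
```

Moving average with lr=0.2
`theta` takes the values: 0.0 → 0.2 → 0.56 → 1.048 → 1.6384 → 2.31072 → 2.3107

Answer: 2.3107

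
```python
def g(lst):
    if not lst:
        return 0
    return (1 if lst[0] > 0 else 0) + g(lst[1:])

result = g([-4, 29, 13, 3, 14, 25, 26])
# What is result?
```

Count of positive elements in [-4, 29, 13, 3, 14, 25, 26] = 6

Answer: 6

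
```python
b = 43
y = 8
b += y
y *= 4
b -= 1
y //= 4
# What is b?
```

Trace:
`b = 43` → b = 43
`y = 8` → y = 8
`b += y` → b = 51
`y *= 4` → y = 32
`b -= 1` → b = 50
`y //= 4` → y = 8
So b = 50

Answer: 50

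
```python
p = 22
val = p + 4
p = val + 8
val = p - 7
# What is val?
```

Trace:
`p = 22` → p = 22
`val = p + 4` → val = 26
`p = val + 8` → p = 34
`val = p - 7` → val = 27
So val = 27

Answer: 27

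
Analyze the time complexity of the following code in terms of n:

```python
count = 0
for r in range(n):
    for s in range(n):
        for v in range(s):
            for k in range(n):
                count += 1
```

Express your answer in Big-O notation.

Each loop level contributes: n × n × n × n. Multiplying the contributions gives O(n^4).

Answer: O(n^4)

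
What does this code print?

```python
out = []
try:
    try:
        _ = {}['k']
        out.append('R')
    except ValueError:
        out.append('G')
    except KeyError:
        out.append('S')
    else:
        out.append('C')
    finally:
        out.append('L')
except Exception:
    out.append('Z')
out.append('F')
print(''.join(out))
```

Execution trace: 'S' (inner except KeyError) → 'L' (inner finally) → 'F' (after the try/except). Output: SLF

Answer: SLF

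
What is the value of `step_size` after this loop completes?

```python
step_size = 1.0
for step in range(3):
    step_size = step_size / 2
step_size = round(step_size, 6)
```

Halving LR 3 times: 1 / 2^3
`step_size` takes the values: 1.0 → 0.5 → 0.25 → 0.125

Answer: 0.125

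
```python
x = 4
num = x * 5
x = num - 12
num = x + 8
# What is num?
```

Trace:
`x = 4` → x = 4
`num = x * 5` → num = 20
`x = num - 12` → x = 8
`num = x + 8` → num = 16
So num = 16

Answer: 16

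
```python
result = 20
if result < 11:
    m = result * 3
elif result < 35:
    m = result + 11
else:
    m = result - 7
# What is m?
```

Trace:
`result = 20` → result = 20
`if result < 11: ...` → result < 11 is False, result < 35 is True → m = 31
So m = 31

Answer: 31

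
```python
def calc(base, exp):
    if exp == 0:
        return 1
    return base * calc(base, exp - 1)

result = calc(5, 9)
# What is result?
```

calc(5, 9) = 5 * 5 * 5 * 5 * 5 * 5 * 5 * 5 * 5 = 1953125

Answer: 1953125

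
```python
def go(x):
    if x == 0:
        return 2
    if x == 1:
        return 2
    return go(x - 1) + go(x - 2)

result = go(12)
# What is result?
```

Build up from base cases: go(0)=2, go(1)=2, go(2)=4, go(3)=6, go(4)=10, go(5)=16, go(6)=26, ..., go(12)=466

Answer: 466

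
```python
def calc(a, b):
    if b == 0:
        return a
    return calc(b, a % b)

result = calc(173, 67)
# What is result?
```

calc(173, 67) -> calc(67, 39) -> calc(39, 28) -> calc(28, 11) -> calc(11, 6) -> calc(6, 5) -> calc(5, 1) -> calc(1, 0) -> 1

Answer: 1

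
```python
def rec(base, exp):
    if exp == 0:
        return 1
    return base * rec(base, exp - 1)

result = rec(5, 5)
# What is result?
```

rec(5, 5) = 5 * 5 * 5 * 5 * 5 = 3125

Answer: 3125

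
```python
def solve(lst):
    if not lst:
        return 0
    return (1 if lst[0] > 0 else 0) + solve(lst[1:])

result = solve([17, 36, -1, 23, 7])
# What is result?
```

Count of positive elements in [17, 36, -1, 23, 7] = 4

Answer: 4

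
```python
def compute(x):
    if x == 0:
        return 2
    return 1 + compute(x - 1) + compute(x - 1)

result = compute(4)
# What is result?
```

compute(x) = 1 + 2·compute(x-1), compute(0)=2. Closed form: (2+1)·2^4 - 1 = 47.

Answer: 47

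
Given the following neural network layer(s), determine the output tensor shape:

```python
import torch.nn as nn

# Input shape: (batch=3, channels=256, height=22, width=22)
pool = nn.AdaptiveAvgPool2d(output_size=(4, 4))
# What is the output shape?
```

Input: (3, 256, 22, 22) -> Output: (3, 256, 4, 4)

Answer: (3, 256, 4, 4)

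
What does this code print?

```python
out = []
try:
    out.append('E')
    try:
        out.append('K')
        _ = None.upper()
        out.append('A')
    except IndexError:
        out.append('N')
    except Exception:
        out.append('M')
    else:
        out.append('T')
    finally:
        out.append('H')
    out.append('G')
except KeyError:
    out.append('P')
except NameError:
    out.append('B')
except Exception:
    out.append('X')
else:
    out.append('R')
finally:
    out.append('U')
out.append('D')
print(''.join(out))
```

Execution trace: 'E' (try body) → 'K' (inner try body) → 'M' (inner except Exception) → 'H' (inner finally) → 'G' (try body, no exception) → 'R' (else) → 'U' (finally) → 'D' (after the try/except). Output: EKMHGRUD

Answer: EKMHGRUD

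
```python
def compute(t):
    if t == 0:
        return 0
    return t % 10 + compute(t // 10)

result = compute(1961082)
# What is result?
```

Sum of digits of 1961082: 2 + 8 + 0 + 1 + 6 + 9 + 1 = 27

Answer: 27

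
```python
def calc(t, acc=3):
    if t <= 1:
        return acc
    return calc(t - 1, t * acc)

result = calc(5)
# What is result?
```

Accumulator trace (n, acc): (5, 3) -> (4, 15) -> (3, 60) -> (2, 180) -> (1, 360) -> return 360

Answer: 360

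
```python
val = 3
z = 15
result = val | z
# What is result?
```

Trace:
`val = 3` → val = 3
`z = 15` → z = 15
`result = val | z` → result = 15
So result = 15

Answer: 15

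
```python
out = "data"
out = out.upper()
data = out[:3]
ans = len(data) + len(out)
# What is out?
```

Trace:
`out = "data"` → out = 'data'
`out = out.upper()` → out = 'DATA'
`data = out[:3]` → data = 'DAT'
`ans = len(data) + len(out)` → ans = 7
So out = 'DATA'

Answer: 'DATA'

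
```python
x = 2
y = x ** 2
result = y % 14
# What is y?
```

Trace:
`x = 2` → x = 2
`y = x ** 2` → y = 4
`result = y % 14` → result = 4
So y = 4

Answer: 4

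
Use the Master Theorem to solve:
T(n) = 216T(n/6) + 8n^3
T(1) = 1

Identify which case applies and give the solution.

a=216, b=6, f(n)=8n^3. log_6(216) = 3. Since c=3 = 3, Case 2 applies: T(n) = Θ(n^log_b(a) · log n) = O(n^3 log n).

Answer: O(n^3 log n) - Case 2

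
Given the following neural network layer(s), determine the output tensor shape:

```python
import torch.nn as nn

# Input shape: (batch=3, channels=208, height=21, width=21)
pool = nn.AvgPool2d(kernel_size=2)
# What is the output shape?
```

Input: (3, 208, 21, 21) -> Output: (3, 208, 10, 10)

Answer: (3, 208, 10, 10)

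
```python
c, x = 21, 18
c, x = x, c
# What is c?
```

Trace:
`c, x = 21, 18` → c = 21; x = 18
`c, x = x, c` → c = 18; x = 21
So c = 18

Answer: 18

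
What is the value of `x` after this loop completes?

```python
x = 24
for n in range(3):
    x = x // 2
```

Halve 3 times: 24 // 2^3 = 3
`x` takes the values: 24 → 12 → 6 → 3

Answer: 3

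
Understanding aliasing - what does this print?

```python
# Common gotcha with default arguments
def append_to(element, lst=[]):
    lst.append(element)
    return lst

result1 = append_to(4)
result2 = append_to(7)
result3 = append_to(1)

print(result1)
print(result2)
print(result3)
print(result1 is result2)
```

Key concept: mutable default argument gotcha.
Step by step:
`result1 = append_to(4)` → result1 = [4]
`result2 = append_to(7)` → result1 = [4, 7] (same object as result2); result2 = [4, 7] (same object as result1)
`result3 = append_to(1)` → result1 = [4, 7, 1] (same object as result2, result3); result2 = [4, 7, 1] (same object as result1, result3); result3 = [4, 7, 1] (same object as result1, result2)
`print(result1)` → prints [4, 7, 1]
`print(result2)` → prints [4, 7, 1]
`print(result3)` → prints [4, 7, 1]
`print(result1 is result2)` → prints True

Answer:
[4, 7, 1]
[4, 7, 1]
[4, 7, 1]
True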